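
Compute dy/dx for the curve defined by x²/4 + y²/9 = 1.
Differentiate both sides with respect to x, treating y as y(x). By the chain rule, any term containing y contributes a factor of y' = dy/dx when we differentiate it.

Move every term to one side and write the relation as F(x, y) = 0. Term by term,
  d/dx[x^2/4] = x/2
  d/dx[y^2/9] = 2y·y'/9
  d/dx[-1] = 0

The pieces without y' make up ∂F/∂x and the coefficient of y' is ∂F/∂y:
  ∂F/∂x = x/2,
  ∂F/∂y = 2y/9.

Since d/dx[F] = ∂F/∂x + (∂F/∂y)·y' = 0, solve for y':
  (∂F/∂y)·y' = -∂F/∂x
  dy/dx = -(∂F/∂x)/(∂F/∂y) = -(x/2)/(2y/9) = -9x/(4y)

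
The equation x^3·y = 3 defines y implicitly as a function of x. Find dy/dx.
Differentiate both sides with respect to x, treating y as y(x). By the chain rule, any term containing y contributes a factor of y' = dy/dx when we differentiate it.

Move every term to one side and write the relation as F(x, y) = 0. Term by term,
  d/dx[x^3y] = x^3·y' + 3x^2y
  d/dx[-3] = 0

The pieces without y' make up ∂F/∂x and the coefficient of y' is ∂F/∂y:
  ∂F/∂x = 3x^2y,
  ∂F/∂y = x^3.

Since d/dx[F] = ∂F/∂x + (∂F/∂y)·y' = 0, solve for y':
  (∂F/∂y)·y' = -∂F/∂x
  dy/dx = -(∂F/∂x)/(∂F/∂y) = -(3x^2y)/(x^3) = -3y/x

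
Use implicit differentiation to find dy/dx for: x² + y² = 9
Differentiate the relation implicitly: treat y = y(x) and apply the chain rule, so every y-derivative picks up a y' = dy/dx factor.

With everything moved to the left-hand side, differentiate term by term:
  d/dx[x^2] = 2x
  d/dx[y^2] = 2y·y'
  d/dx[-9] = 0

Separating the contributions that come from x directly and those that come through y:
  without y':      2x
  multiplying y':  2y

so (2x) + (2y)·y' = 0, and therefore
  dy/dx = -(2x)/(2y) = -x/y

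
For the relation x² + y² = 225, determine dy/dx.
Apply d/dx to both sides, remembering that y depends on x. Each occurrence of y therefore brings in a y' = dy/dx via the chain rule.

With F(x, y) equal to the left-hand side minus the right, differentiate F term by term:
  d/dx[x^2] = 2x
  d/dx[y^2] = 2y·y'
  d/dx[-225] = 0
Adding these up, d/dx[F] = 0 becomes
  (2x) + (2y)·y' = 0,
so isolating y',
  dy/dx = -(2x)/(2y) = -x/y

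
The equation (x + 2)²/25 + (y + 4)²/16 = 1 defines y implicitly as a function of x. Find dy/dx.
Differentiate the relation implicitly: treat y = y(x) and apply the chain rule, so every y-derivative picks up a y' = dy/dx factor.

With everything moved to the left-hand side, differentiate term by term:
  d/dx[(x + 2)^2/25] = 2x/25 + 4/25
  d/dx[(y + 4)^2/16] = y'(y + 4)/8
  d/dx[-1] = 0

Separating the contributions that come from x directly and those that come through y:
  without y':      2x/25 + 4/25
  multiplying y':  y/8 + 1/2

so (2x/25 + 4/25) + (y/8 + 1/2)·y' = 0, and therefore
  dy/dx = -(2x/25 + 4/25)/(y/8 + 1/2)
        = -(2(x + 2)/25)/((y + 4)/8) = 16(-x - 2)/(25(y + 4))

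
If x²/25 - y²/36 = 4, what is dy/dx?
Apply d/dx to both sides, remembering that y depends on x. Each occurrence of y therefore brings in a y' = dy/dx via the chain rule.

With F(x, y) equal to the left-hand side minus the right, differentiate F term by term:
  d/dx[x^2/25] = 2x/25
  d/dx[-y^2/36] = -y·y'/18
  d/dx[-4] = 0
Adding these up, d/dx[F] = 0 becomes
  (2x/25) + (-y/18)·y' = 0,
so isolating y',
  dy/dx = -(2x/25)/(-y/18) = 36x/(25y)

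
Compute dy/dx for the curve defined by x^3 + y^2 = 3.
Differentiate the relation implicitly: treat y = y(x) and apply the chain rule, so every y-derivative picks up a y' = dy/dx factor.

With everything moved to the left-hand side, differentiate term by term:
  d/dx[x^3] = 3x^2
  d/dx[y^2] = 2y·y'
  d/dx[-3] = 0

Separating the contributions that come from x directly and those that come through y:
  without y':      3x^2
  multiplying y':  2y

so (3x^2) + (2y)·y' = 0, and therefore
  dy/dx = -(3x^2)/(2y) = -3x^2/(2y)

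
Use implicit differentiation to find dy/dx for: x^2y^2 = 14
Apply d/dx to both sides, remembering that y depends on x. Each occurrence of y therefore brings in a y' = dy/dx via the chain rule.

With F(x, y) equal to the left-hand side minus the right, differentiate F term by term:
  d/dx[x^2y^2] = 2x^2y·y' + 2xy^2
  d/dx[-14] = 0
Adding these up, d/dx[F] = 0 becomes
  (2xy^2) + (2x^2y)·y' = 0,
so isolating y',
  dy/dx = -(2xy^2)/(2x^2y) = -y/x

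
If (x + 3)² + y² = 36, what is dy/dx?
Take d/dx of both sides. Since y is implicitly a function of x, the chain rule attaches a y' = dy/dx factor whenever we differentiate through y.

Set F(x, y) = (left side) − (right side), so the curve is F = 0. Differentiating each term of F:
  d/dx[y^2] = 2y·y'
  d/dx[(x + 3)^2] = 2x + 6
  d/dx[-36] = 0

Collecting, the y'-free part is the partial derivative in x and the y' coefficient is the partial derivative in y:
  ∂F/∂x = 2x + 6
  ∂F/∂y = 2y

so d/dx[F(x, y(x))] = ∂F/∂x + (∂F/∂y)·y' = 0. Rearranging,
  dy/dx = -(∂F/∂x)/(∂F/∂y) = -(2x + 6)/(2y) = (-x - 3)/y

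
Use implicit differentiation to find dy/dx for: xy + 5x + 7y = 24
Take d/dx of both sides. Since y is implicitly a function of x, the chain rule attaches a y' = dy/dx factor whenever we differentiate through y.

Set F(x, y) = (left side) − (right side), so the curve is F = 0. Differentiating each term of F:
  d/dx[xy] = x·y' + y
  d/dx[5x] = 5
  d/dx[7y] = 7·y'
  d/dx[-24] = 0

Collecting, the y'-free part is the partial derivative in x and the y' coefficient is the partial derivative in y:
  ∂F/∂x = y + 5
  ∂F/∂y = x + 7

so d/dx[F(x, y(x))] = ∂F/∂x + (∂F/∂y)·y' = 0. Rearranging,
  dy/dx = -(∂F/∂x)/(∂F/∂y) = -(y + 5)/(x + 7) = (-y - 5)/(x + 7)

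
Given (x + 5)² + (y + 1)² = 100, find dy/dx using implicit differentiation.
Differentiate the relation implicitly: treat y = y(x) and apply the chain rule, so every y-derivative picks up a y' = dy/dx factor.

With everything moved to the left-hand side, differentiate term by term:
  d/dx[(x + 5)^2] = 2x + 10
  d/dx[(y + 1)^2] = 2·y'(y + 1)
  d/dx[-100] = 0

Separating the contributions that come from x directly and those that come through y:
  without y':      2x + 10
  multiplying y':  2y + 2

so (2x + 10) + (2y + 2)·y' = 0, and therefore
  dy/dx = -(2x + 10)/(2y + 2) = (-x - 5)/(y + 1)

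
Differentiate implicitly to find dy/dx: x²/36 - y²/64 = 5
Differentiate the relation implicitly: treat y = y(x) and apply the chain rule, so every y-derivative picks up a y' = dy/dx factor.

With everything moved to the left-hand side, differentiate term by term:
  d/dx[x^2/36] = x/18
  d/dx[-y^2/64] = -y·y'/32
  d/dx[-5] = 0

Separating the contributions that come from x directly and those that come through y:
  without y':      x/18
  multiplying y':  -y/32

so (x/18) + (-y/32)·y' = 0, and therefore
  dy/dx = -(x/18)/(-y/32) = 16x/(9y)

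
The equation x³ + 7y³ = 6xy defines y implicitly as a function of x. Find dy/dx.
Take d/dx of both sides. Since y is implicitly a function of x, the chain rule attaches a y' = dy/dx factor whenever we differentiate through y.

Set F(x, y) = (left side) − (right side), so the curve is F = 0. Differentiating each term of F:
  d/dx[x^3] = 3x^2
  d/dx[-6xy] = -6x·y' - 6y
  d/dx[7y^3] = 21y^2·y'

Collecting, the y'-free part is the partial derivative in x and the y' coefficient is the partial derivative in y:
  ∂F/∂x = 3x^2 - 6y
  ∂F/∂y = -6x + 21y^2

so d/dx[F(x, y(x))] = ∂F/∂x + (∂F/∂y)·y' = 0. Rearranging,
  dy/dx = -(∂F/∂x)/(∂F/∂y) = -(3x^2 - 6y)/(-6x + 21y^2) = (x^2 - 2y)/(2x - 7y^2)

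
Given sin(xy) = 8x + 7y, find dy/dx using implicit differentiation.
Take d/dx of both sides. Since y is implicitly a function of x, the chain rule attaches a y' = dy/dx factor whenever we differentiate through y.

Set F(x, y) = (left side) − (right side), so the curve is F = 0. Differentiating each term of F:
  d/dx[-8x] = -8
  d/dx[-7y] = -7·y'
  d/dx[sin(xy)] = (x·y' + y)·cos(xy)

Collecting, the y'-free part is the partial derivative in x and the y' coefficient is the partial derivative in y:
  ∂F/∂x = y·cos(xy) - 8
  ∂F/∂y = x·cos(xy) - 7

so d/dx[F(x, y(x))] = ∂F/∂x + (∂F/∂y)·y' = 0. Rearranging,
  dy/dx = -(∂F/∂x)/(∂F/∂y) = -(y·cos(xy) - 8)/(x·cos(xy) - 7) = (-y·cos(xy) + 8)/(x·cos(xy) - 7)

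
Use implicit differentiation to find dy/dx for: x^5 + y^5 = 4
Differentiate both sides with respect to x, treating y as y(x). By the chain rule, any term containing y contributes a factor of y' = dy/dx when we differentiate it.

Move every term to one side and write the relation as F(x, y) = 0. Term by term,
  d/dx[x^5] = 5x^4
  d/dx[y^5] = 5y^4·y'
  d/dx[-4] = 0

The pieces without y' make up ∂F/∂x and the coefficient of y' is ∂F/∂y:
  ∂F/∂x = 5x^4,
  ∂F/∂y = 5y^4.

Since d/dx[F] = ∂F/∂x + (∂F/∂y)·y' = 0, solve for y':
  (∂F/∂y)·y' = -∂F/∂x
  dy/dx = -(∂F/∂x)/(∂F/∂y) = -(5x^4)/(5y^4) = -x^4/y^4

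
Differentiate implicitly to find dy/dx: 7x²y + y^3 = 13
Take d/dx of both sides. Since y is implicitly a function of x, the chain rule attaches a y' = dy/dx factor whenever we differentiate through y.

Set F(x, y) = (left side) − (right side), so the curve is F = 0. Differentiating each term of F:
  d/dx[7x^2y] = 7x^2·y' + 14xy
  d/dx[y^3] = 3y^2·y'
  d/dx[-13] = 0

Collecting, the y'-free part is the partial derivative in x and the y' coefficient is the partial derivative in y:
  ∂F/∂x = 14xy
  ∂F/∂y = 7x^2 + 3y^2

so d/dx[F(x, y(x))] = ∂F/∂x + (∂F/∂y)·y' = 0. Rearranging,
  dy/dx = -(∂F/∂x)/(∂F/∂y) = -(14xy)/(7x^2 + 3y^2) = -14xy/(7x^2 + 3y^2)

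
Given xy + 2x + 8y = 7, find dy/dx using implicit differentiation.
Differentiate the relation implicitly: treat y = y(x) and apply the chain rule, so every y-derivative picks up a y' = dy/dx factor.

With everything moved to the left-hand side, differentiate term by term:
  d/dx[xy] = x·y' + y
  d/dx[2x] = 2
  d/dx[8y] = 8·y'
  d/dx[-7] = 0

Separating the contributions that come from x directly and those that come through y:
  without y':      y + 2
  multiplying y':  x + 8

so (y + 2) + (x + 8)·y' = 0, and therefore
  dy/dx = -(y + 2)/(x + 8) = (-y - 2)/(x + 8)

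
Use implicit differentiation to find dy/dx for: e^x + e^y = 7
Differentiate both sides with respect to x, treating y as y(x). By the chain rule, any term containing y contributes a factor of y' = dy/dx when we differentiate it.

Move every term to one side and write the relation as F(x, y) = 0. Term by term,
  d/dx[e^(x)] = e^(x)
  d/dx[e^(y)] = y'·e^(y)
  d/dx[-7] = 0

The pieces without y' make up ∂F/∂x and the coefficient of y' is ∂F/∂y:
  ∂F/∂x = e^(x),
  ∂F/∂y = e^(y).

Since d/dx[F] = ∂F/∂x + (∂F/∂y)·y' = 0, solve for y':
  (∂F/∂y)·y' = -∂F/∂x
  dy/dx = -(∂F/∂x)/(∂F/∂y) = -(e^(x))/(e^(y)) = -e^(x - y)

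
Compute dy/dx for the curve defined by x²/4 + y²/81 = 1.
Differentiate both sides with respect to x, treating y as y(x). By the chain rule, any term containing y contributes a factor of y' = dy/dx when we differentiate it.

Move every term to one side and write the relation as F(x, y) = 0. Term by term,
  d/dx[x^2/4] = x/2
  d/dx[y^2/81] = 2y·y'/81
  d/dx[-1] = 0

The pieces without y' make up ∂F/∂x and the coefficient of y' is ∂F/∂y:
  ∂F/∂x = x/2,
  ∂F/∂y = 2y/81.

Since d/dx[F] = ∂F/∂x + (∂F/∂y)·y' = 0, solve for y':
  (∂F/∂y)·y' = -∂F/∂x
  dy/dx = -(∂F/∂x)/(∂F/∂y) = -(x/2)/(2y/81) = -81x/(4y)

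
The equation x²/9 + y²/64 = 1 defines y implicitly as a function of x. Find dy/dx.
Take d/dx of both sides. Since y is implicitly a function of x, the chain rule attaches a y' = dy/dx factor whenever we differentiate through y.

Set F(x, y) = (left side) − (right side), so the curve is F = 0. Differentiating each term of F:
  d/dx[x^2/9] = 2x/9
  d/dx[y^2/64] = y·y'/32
  d/dx[-1] = 0

Collecting, the y'-free part is the partial derivative in x and the y' coefficient is the partial derivative in y:
  ∂F/∂x = 2x/9
  ∂F/∂y = y/32

so d/dx[F(x, y(x))] = ∂F/∂x + (∂F/∂y)·y' = 0. Rearranging,
  dy/dx = -(∂F/∂x)/(∂F/∂y) = -(2x/9)/(y/32) = -64x/(9y)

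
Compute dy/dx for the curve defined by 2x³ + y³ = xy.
Differentiate the relation implicitly: treat y = y(x) and apply the chain rule, so every y-derivative picks up a y' = dy/dx factor.

With everything moved to the left-hand side, differentiate term by term:
  d/dx[2x^3] = 6x^2
  d/dx[-xy] = -x·y' - y
  d/dx[y^3] = 3y^2·y'

Separating the contributions that come from x directly and those that come through y:
  without y':      6x^2 - y
  multiplying y':  -x + 3y^2

so (6x^2 - y) + (-x + 3y^2)·y' = 0, and therefore
  dy/dx = -(6x^2 - y)/(-x + 3y^2) = (6x^2 - y)/(x - 3y^2)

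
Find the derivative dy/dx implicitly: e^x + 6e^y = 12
Take d/dx of both sides. Since y is implicitly a function of x, the chain rule attaches a y' = dy/dx factor whenever we differentiate through y.

Set F(x, y) = (left side) − (right side), so the curve is F = 0. Differentiating each term of F:
  d/dx[e^(x)] = e^(x)
  d/dx[6e^(y)] = 6·y'·e^(y)
  d/dx[-12] = 0

Collecting, the y'-free part is the partial derivative in x and the y' coefficient is the partial derivative in y:
  ∂F/∂x = e^(x)
  ∂F/∂y = 6e^(y)

so d/dx[F(x, y(x))] = ∂F/∂x + (∂F/∂y)·y' = 0. Rearranging,
  dy/dx = -(∂F/∂x)/(∂F/∂y) = -(e^(x))/(6e^(y)) = -e^(x - y)/6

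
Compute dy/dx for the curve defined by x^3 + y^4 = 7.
Differentiate both sides with respect to x, treating y as y(x). By the chain rule, any term containing y contributes a factor of y' = dy/dx when we differentiate it.

Move every term to one side and write the relation as F(x, y) = 0. Term by term,
  d/dx[x^3] = 3x^2
  d/dx[y^4] = 4y^3·y'
  d/dx[-7] = 0

The pieces without y' make up ∂F/∂x and the coefficient of y' is ∂F/∂y:
  ∂F/∂x = 3x^2,
  ∂F/∂y = 4y^3.

Since d/dx[F] = ∂F/∂x + (∂F/∂y)·y' = 0, solve for y':
  (∂F/∂y)·y' = -∂F/∂x
  dy/dx = -(∂F/∂x)/(∂F/∂y) = -(3x^2)/(4y^3) = -3x^2/(4y^3)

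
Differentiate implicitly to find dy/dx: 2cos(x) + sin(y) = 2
Differentiate both sides with respect to x, treating y as y(x). By the chain rule, any term containing y contributes a factor of y' = dy/dx when we differentiate it.

Move every term to one side and write the relation as F(x, y) = 0. Term by term,
  d/dx[sin(y)] = y'·cos(y)
  d/dx[2cos(x)] = -2sin(x)
  d/dx[-2] = 0

The pieces without y' make up ∂F/∂x and the coefficient of y' is ∂F/∂y:
  ∂F/∂x = -2sin(x),
  ∂F/∂y = cos(y).

Since d/dx[F] = ∂F/∂x + (∂F/∂y)·y' = 0, solve for y':
  (∂F/∂y)·y' = -∂F/∂x
  dy/dx = -(∂F/∂x)/(∂F/∂y) = -(-2sin(x))/(cos(y)) = 2sin(x)/cos(y)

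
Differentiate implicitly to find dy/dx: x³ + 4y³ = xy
Differentiate both sides with respect to x, treating y as y(x). By the chain rule, any term containing y contributes a factor of y' = dy/dx when we differentiate it.

Move every term to one side and write the relation as F(x, y) = 0. Term by term,
  d/dx[x^3] = 3x^2
  d/dx[-xy] = -x·y' - y
  d/dx[4y^3] = 12y^2·y'

The pieces without y' make up ∂F/∂x and the coefficient of y' is ∂F/∂y:
  ∂F/∂x = 3x^2 - y,
  ∂F/∂y = -x + 12y^2.

Since d/dx[F] = ∂F/∂x + (∂F/∂y)·y' = 0, solve for y':
  (∂F/∂y)·y' = -∂F/∂x
  dy/dx = -(∂F/∂x)/(∂F/∂y) = -(3x^2 - y)/(-x + 12y^2) = (3x^2 - y)/(x - 12y^2)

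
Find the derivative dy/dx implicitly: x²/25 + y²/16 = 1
Differentiate both sides with respect to x, treating y as y(x). By the chain rule, any term containing y contributes a factor of y' = dy/dx when we differentiate it.

Move every term to one side and write the relation as F(x, y) = 0. Term by term,
  d/dx[x^2/25] = 2x/25
  d/dx[y^2/16] = y·y'/8
  d/dx[-1] = 0

The pieces without y' make up ∂F/∂x and the coefficient of y' is ∂F/∂y:
  ∂F/∂x = 2x/25,
  ∂F/∂y = y/8.

Since d/dx[F] = ∂F/∂x + (∂F/∂y)·y' = 0, solve for y':
  (∂F/∂y)·y' = -∂F/∂x
  dy/dx = -(∂F/∂x)/(∂F/∂y) = -(2x/25)/(y/8) = -16x/(25y)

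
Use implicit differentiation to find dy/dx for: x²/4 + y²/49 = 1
Differentiate the relation implicitly: treat y = y(x) and apply the chain rule, so every y-derivative picks up a y' = dy/dx factor.

With everything moved to the left-hand side, differentiate term by term:
  d/dx[x^2/4] = x/2
  d/dx[y^2/49] = 2y·y'/49
  d/dx[-1] = 0

Separating the contributions that come from x directly and those that come through y:
  without y':      x/2
  multiplying y':  2y/49

so (x/2) + (2y/49)·y' = 0, and therefore
  dy/dx = -(x/2)/(2y/49) = -49x/(4y)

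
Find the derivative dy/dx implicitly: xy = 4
Differentiate both sides with respect to x, treating y as y(x). By the chain rule, any term containing y contributes a factor of y' = dy/dx when we differentiate it.

Move every term to one side and write the relation as F(x, y) = 0. Term by term,
  d/dx[xy] = x·y' + y
  d/dx[-4] = 0

The pieces without y' make up ∂F/∂x and the coefficient of y' is ∂F/∂y:
  ∂F/∂x = y,
  ∂F/∂y = x.

Since d/dx[F] = ∂F/∂x + (∂F/∂y)·y' = 0, solve for y':
  (∂F/∂y)·y' = -∂F/∂x
  dy/dx = -(∂F/∂x)/(∂F/∂y) = -(y)/(x) = -y/x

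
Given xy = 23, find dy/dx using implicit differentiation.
Differentiate the relation implicitly: treat y = y(x) and apply the chain rule, so every y-derivative picks up a y' = dy/dx factor.

With everything moved to the left-hand side, differentiate term by term:
  d/dx[xy] = x·y' + y
  d/dx[-23] = 0

Separating the contributions that come from x directly and those that come through y:
  without y':      y
  multiplying y':  x

so (y) + (x)·y' = 0, and therefore
  dy/dx = -(y)/(x) = -y/x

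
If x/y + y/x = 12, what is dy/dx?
Differentiate the relation implicitly: treat y = y(x) and apply the chain rule, so every y-derivative picks up a y' = dy/dx factor.

With everything moved to the left-hand side, differentiate term by term:
  d/dx[x/y] = -x·y'/y^2 + 1/y
  d/dx[y/x] = y'/x - y/x^2
  d/dx[-12] = 0

Separating the contributions that come from x directly and those that come through y:
  without y':      1/y - y/x^2
  multiplying y':  -x/y^2 + 1/x

so (1/y - y/x^2) + (-x/y^2 + 1/x)·y' = 0, and therefore
  dy/dx = -(1/y - y/x^2)/(-x/y^2 + 1/x)
        = -((x - y)(x + y)/(x^2y))/(-(x - y)(x + y)/(xy^2)) = y/x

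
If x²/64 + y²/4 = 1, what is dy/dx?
Take d/dx of both sides. Since y is implicitly a function of x, the chain rule attaches a y' = dy/dx factor whenever we differentiate through y.

Set F(x, y) = (left side) − (right side), so the curve is F = 0. Differentiating each term of F:
  d/dx[x^2/64] = x/32
  d/dx[y^2/4] = y·y'/2
  d/dx[-1] = 0

Collecting, the y'-free part is the partial derivative in x and the y' coefficient is the partial derivative in y:
  ∂F/∂x = x/32
  ∂F/∂y = y/2

so d/dx[F(x, y(x))] = ∂F/∂x + (∂F/∂y)·y' = 0. Rearranging,
  dy/dx = -(∂F/∂x)/(∂F/∂y) = -(x/32)/(y/2) = -x/(16y)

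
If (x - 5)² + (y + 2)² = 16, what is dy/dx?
Differentiate the relation implicitly: treat y = y(x) and apply the chain rule, so every y-derivative picks up a y' = dy/dx factor.

With everything moved to the left-hand side, differentiate term by term:
  d/dx[(x - 5)^2] = 2x - 10
  d/dx[(y + 2)^2] = 2·y'(y + 2)
  d/dx[-16] = 0

Separating the contributions that come from x directly and those that come through y:
  without y':      2x - 10
  multiplying y':  2y + 4

so (2x - 10) + (2y + 4)·y' = 0, and therefore
  dy/dx = -(2x - 10)/(2y + 4) = (5 - x)/(y + 2)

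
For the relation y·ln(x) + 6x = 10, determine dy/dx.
Apply d/dx to both sides, remembering that y depends on x. Each occurrence of y therefore brings in a y' = dy/dx via the chain rule.

With F(x, y) equal to the left-hand side minus the right, differentiate F term by term:
  d/dx[6x] = 6
  d/dx[y·ln(x)] = y'·ln(x) + y/x
  d/dx[-10] = 0
Adding these up, d/dx[F] = 0 becomes
  (6 + y/x) + (ln(x))·y' = 0,
so isolating y',
  dy/dx = -(6 + y/x)/(ln(x))
        = -((6x + y)/x)/(ln(x)) = (-6x - y)/(x·ln(x))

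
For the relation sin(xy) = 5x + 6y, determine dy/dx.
Differentiate the relation implicitly: treat y = y(x) and apply the chain rule, so every y-derivative picks up a y' = dy/dx factor.

With everything moved to the left-hand side, differentiate term by term:
  d/dx[-5x] = -5
  d/dx[-6y] = -6·y'
  d/dx[sin(xy)] = (x·y' + y)·cos(xy)

Separating the contributions that come from x directly and those that come through y:
  without y':      y·cos(xy) - 5
  multiplying y':  x·cos(xy) - 6

so (y·cos(xy) - 5) + (x·cos(xy) - 6)·y' = 0, and therefore
  dy/dx = -(y·cos(xy) - 5)/(x·cos(xy) - 6) = (-y·cos(xy) + 5)/(x·cos(xy) - 6)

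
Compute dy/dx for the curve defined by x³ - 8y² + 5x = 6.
Differentiate both sides with respect to x, treating y as y(x). By the chain rule, any term containing y contributes a factor of y' = dy/dx when we differentiate it.

Move every term to one side and write the relation as F(x, y) = 0. Term by term,
  d/dx[x^3] = 3x^2
  d/dx[5x] = 5
  d/dx[-8y^2] = -16y·y'
  d/dx[-6] = 0

The pieces without y' make up ∂F/∂x and the coefficient of y' is ∂F/∂y:
  ∂F/∂x = 3x^2 + 5,
  ∂F/∂y = -16y.

Since d/dx[F] = ∂F/∂x + (∂F/∂y)·y' = 0, solve for y':
  (∂F/∂y)·y' = -∂F/∂x
  dy/dx = -(∂F/∂x)/(∂F/∂y) = -(3x^2 + 5)/(-16y) = (3x^2 + 5)/(16y)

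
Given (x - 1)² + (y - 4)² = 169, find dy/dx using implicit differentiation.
Take d/dx of both sides. Since y is implicitly a function of x, the chain rule attaches a y' = dy/dx factor whenever we differentiate through y.

Set F(x, y) = (left side) − (right side), so the curve is F = 0. Differentiating each term of F:
  d/dx[(x - 1)^2] = 2x - 2
  d/dx[(y - 4)^2] = 2·y'(y - 4)
  d/dx[-169] = 0

Collecting, the y'-free part is the partial derivative in x and the y' coefficient is the partial derivative in y:
  ∂F/∂x = 2x - 2
  ∂F/∂y = 2y - 8

so d/dx[F(x, y(x))] = ∂F/∂x + (∂F/∂y)·y' = 0. Rearranging,
  dy/dx = -(∂F/∂x)/(∂F/∂y) = -(2x - 2)/(2y - 8) = (1 - x)/(y - 4)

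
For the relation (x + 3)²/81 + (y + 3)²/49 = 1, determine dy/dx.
Differentiate the relation implicitly: treat y = y(x) and apply the chain rule, so every y-derivative picks up a y' = dy/dx factor.

With everything moved to the left-hand side, differentiate term by term:
  d/dx[(x + 3)^2/81] = 2x/81 + 2/27
  d/dx[(y + 3)^2/49] = 2·y'(y + 3)/49
  d/dx[-1] = 0

Separating the contributions that come from x directly and those that come through y:
  without y':      2x/81 + 2/27
  multiplying y':  2y/49 + 6/49

so (2x/81 + 2/27) + (2y/49 + 6/49)·y' = 0, and therefore
  dy/dx = -(2x/81 + 2/27)/(2y/49 + 6/49)
        = -(2(x + 3)/81)/(2(y + 3)/49) = 49(-x - 3)/(81(y + 3))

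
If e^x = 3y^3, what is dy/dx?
Differentiate the relation implicitly: treat y = y(x) and apply the chain rule, so every y-derivative picks up a y' = dy/dx factor.

With everything moved to the left-hand side, differentiate term by term:
  d/dx[-3y^3] = -9y^2·y'
  d/dx[e^(x)] = e^(x)

Separating the contributions that come from x directly and those that come through y:
  without y':      e^(x)
  multiplying y':  -9y^2

so (e^(x)) + (-9y^2)·y' = 0, and therefore
  dy/dx = -(e^(x))/(-9y^2) = e^(x)/(9y^2)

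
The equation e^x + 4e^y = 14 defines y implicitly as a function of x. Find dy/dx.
Take d/dx of both sides. Since y is implicitly a function of x, the chain rule attaches a y' = dy/dx factor whenever we differentiate through y.

Set F(x, y) = (left side) − (right side), so the curve is F = 0. Differentiating each term of F:
  d/dx[e^(x)] = e^(x)
  d/dx[4e^(y)] = 4·y'·e^(y)
  d/dx[-14] = 0

Collecting, the y'-free part is the partial derivative in x and the y' coefficient is the partial derivative in y:
  ∂F/∂x = e^(x)
  ∂F/∂y = 4e^(y)

so d/dx[F(x, y(x))] = ∂F/∂x + (∂F/∂y)·y' = 0. Rearranging,
  dy/dx = -(∂F/∂x)/(∂F/∂y) = -(e^(x))/(4e^(y)) = -e^(x - y)/4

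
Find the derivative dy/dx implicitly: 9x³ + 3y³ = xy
Apply d/dx to both sides, remembering that y depends on x. Each occurrence of y therefore brings in a y' = dy/dx via the chain rule.

With F(x, y) equal to the left-hand side minus the right, differentiate F term by term:
  d/dx[9x^3] = 27x^2
  d/dx[-xy] = -x·y' - y
  d/dx[3y^3] = 9y^2·y'
Adding these up, d/dx[F] = 0 becomes
  (27x^2 - y) + (-x + 9y^2)·y' = 0,
so isolating y',
  dy/dx = -(27x^2 - y)/(-x + 9y^2) = (27x^2 - y)/(x - 9y^2)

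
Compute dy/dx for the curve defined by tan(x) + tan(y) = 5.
Apply d/dx to both sides, remembering that y depends on x. Each occurrence of y therefore brings in a y' = dy/dx via the chain rule.

With F(x, y) equal to the left-hand side minus the right, differentiate F term by term:
  d/dx[tan(x)] = tan(x)^2 + 1
  d/dx[tan(y)] = y'(tan(y)^2 + 1)
  d/dx[-5] = 0
Adding these up, d/dx[F] = 0 becomes
  (tan(x)^2 + 1) + (tan(y)^2 + 1)·y' = 0,
so isolating y',
  dy/dx = -(tan(x)^2 + 1)/(tan(y)^2 + 1) = -cos(y)^2/cos(x)^2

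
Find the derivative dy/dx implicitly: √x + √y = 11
Differentiate the relation implicitly: treat y = y(x) and apply the chain rule, so every y-derivative picks up a y' = dy/dx factor.

With everything moved to the left-hand side, differentiate term by term:
  d/dx[√(x)] = 1/(2√(x))
  d/dx[√(y)] = y'/(2√(y))
  d/dx[-11] = 0

Separating the contributions that come from x directly and those that come through y:
  without y':      1/(2√(x))
  multiplying y':  1/(2√(y))

so (1/(2√(x))) + (1/(2√(y)))·y' = 0, and therefore
  dy/dx = -(1/(2√(x)))/(1/(2√(y))) = -√(y)/√(x)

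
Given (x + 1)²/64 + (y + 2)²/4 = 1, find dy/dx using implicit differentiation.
Differentiate the relation implicitly: treat y = y(x) and apply the chain rule, so every y-derivative picks up a y' = dy/dx factor.

With everything moved to the left-hand side, differentiate term by term:
  d/dx[(x + 1)^2/64] = x/32 + 1/32
  d/dx[(y + 2)^2/4] = y'(y + 2)/2
  d/dx[-1] = 0

Separating the contributions that come from x directly and those that come through y:
  without y':      x/32 + 1/32
  multiplying y':  y/2 + 1

so (x/32 + 1/32) + (y/2 + 1)·y' = 0, and therefore
  dy/dx = -(x/32 + 1/32)/(y/2 + 1)
        = -((x + 1)/32)/((y + 2)/2) = (-x - 1)/(16(y + 2))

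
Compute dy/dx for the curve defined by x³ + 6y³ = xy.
Differentiate both sides with respect to x, treating y as y(x). By the chain rule, any term containing y contributes a factor of y' = dy/dx when we differentiate it.

Move every term to one side and write the relation as F(x, y) = 0. Term by term,
  d/dx[x^3] = 3x^2
  d/dx[-xy] = -x·y' - y
  d/dx[6y^3] = 18y^2·y'

The pieces without y' make up ∂F/∂x and the coefficient of y' is ∂F/∂y:
  ∂F/∂x = 3x^2 - y,
  ∂F/∂y = -x + 18y^2.

Since d/dx[F] = ∂F/∂x + (∂F/∂y)·y' = 0, solve for y':
  (∂F/∂y)·y' = -∂F/∂x
  dy/dx = -(∂F/∂x)/(∂F/∂y) = -(3x^2 - y)/(-x + 18y^2) = (3x^2 - y)/(x - 18y^2)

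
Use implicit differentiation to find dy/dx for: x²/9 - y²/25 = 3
Differentiate both sides with respect to x, treating y as y(x). By the chain rule, any term containing y contributes a factor of y' = dy/dx when we differentiate it.

Move every term to one side and write the relation as F(x, y) = 0. Term by term,
  d/dx[x^2/9] = 2x/9
  d/dx[-y^2/25] = -2y·y'/25
  d/dx[-3] = 0

The pieces without y' make up ∂F/∂x and the coefficient of y' is ∂F/∂y:
  ∂F/∂x = 2x/9,
  ∂F/∂y = -2y/25.

Since d/dx[F] = ∂F/∂x + (∂F/∂y)·y' = 0, solve for y':
  (∂F/∂y)·y' = -∂F/∂x
  dy/dx = -(∂F/∂x)/(∂F/∂y) = -(2x/9)/(-2y/25) = 25x/(9y)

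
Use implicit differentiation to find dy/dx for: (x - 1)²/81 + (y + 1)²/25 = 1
Take d/dx of both sides. Since y is implicitly a function of x, the chain rule attaches a y' = dy/dx factor whenever we differentiate through y.

Set F(x, y) = (left side) − (right side), so the curve is F = 0. Differentiating each term of F:
  d/dx[(x - 1)^2/81] = 2x/81 - 2/81
  d/dx[(y + 1)^2/25] = 2·y'(y + 1)/25
  d/dx[-1] = 0

Collecting, the y'-free part is the partial derivative in x and the y' coefficient is the partial derivative in y:
  ∂F/∂x = 2x/81 - 2/81
  ∂F/∂y = 2y/25 + 2/25

so d/dx[F(x, y(x))] = ∂F/∂x + (∂F/∂y)·y' = 0. Rearranging,
  dy/dx = -(∂F/∂x)/(∂F/∂y) = -(2x/81 - 2/81)/(2y/25 + 2/25)
        = -(2(x - 1)/81)/(2(y + 1)/25) = 25(1 - x)/(81(y + 1))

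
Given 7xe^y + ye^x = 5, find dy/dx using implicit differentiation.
Differentiate the relation implicitly: treat y = y(x) and apply the chain rule, so every y-derivative picks up a y' = dy/dx factor.

With everything moved to the left-hand side, differentiate term by term:
  d/dx[7x·e^(y)] = 7x·y'·e^(y) + 7e^(y)
  d/dx[y·e^(x)] = y·e^(x) + y'·e^(x)
  d/dx[-5] = 0

Separating the contributions that come from x directly and those that come through y:
  without y':      y·e^(x) + 7e^(y)
  multiplying y':  7x·e^(y) + e^(x)

so (y·e^(x) + 7e^(y)) + (7x·e^(y) + e^(x))·y' = 0, and therefore
  dy/dx = -(y·e^(x) + 7e^(y))/(7x·e^(y) + e^(x)) = (-y·e^(x) - 7e^(y))/(7x·e^(y) + e^(x))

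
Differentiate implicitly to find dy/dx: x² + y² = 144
Apply d/dx to both sides, remembering that y depends on x. Each occurrence of y therefore brings in a y' = dy/dx via the chain rule.

With F(x, y) equal to the left-hand side minus the right, differentiate F term by term:
  d/dx[x^2] = 2x
  d/dx[y^2] = 2y·y'
  d/dx[-144] = 0
Adding these up, d/dx[F] = 0 becomes
  (2x) + (2y)·y' = 0,
so isolating y',
  dy/dx = -(2x)/(2y) = -x/y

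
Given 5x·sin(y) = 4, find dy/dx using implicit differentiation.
Take d/dx of both sides. Since y is implicitly a function of x, the chain rule attaches a y' = dy/dx factor whenever we differentiate through y.

Set F(x, y) = (left side) − (right side), so the curve is F = 0. Differentiating each term of F:
  d/dx[5x·sin(y)] = 5x·y'·cos(y) + 5sin(y)
  d/dx[-4] = 0

Collecting, the y'-free part is the partial derivative in x and the y' coefficient is the partial derivative in y:
  ∂F/∂x = 5sin(y)
  ∂F/∂y = 5x·cos(y)

so d/dx[F(x, y(x))] = ∂F/∂x + (∂F/∂y)·y' = 0. Rearranging,
  dy/dx = -(∂F/∂x)/(∂F/∂y) = -(5sin(y))/(5x·cos(y)) = -tan(y)/x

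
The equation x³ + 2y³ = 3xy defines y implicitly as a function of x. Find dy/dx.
Differentiate the relation implicitly: treat y = y(x) and apply the chain rule, so every y-derivative picks up a y' = dy/dx factor.

With everything moved to the left-hand side, differentiate term by term:
  d/dx[x^3] = 3x^2
  d/dx[-3xy] = -3x·y' - 3y
  d/dx[2y^3] = 6y^2·y'

Separating the contributions that come from x directly and those that come through y:
  without y':      3x^2 - 3y
  multiplying y':  -3x + 6y^2

so (3x^2 - 3y) + (-3x + 6y^2)·y' = 0, and therefore
  dy/dx = -(3x^2 - 3y)/(-3x + 6y^2) = (x^2 - y)/(x - 2y^2)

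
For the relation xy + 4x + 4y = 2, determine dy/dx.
Apply d/dx to both sides, remembering that y depends on x. Each occurrence of y therefore brings in a y' = dy/dx via the chain rule.

With F(x, y) equal to the left-hand side minus the right, differentiate F term by term:
  d/dx[xy] = x·y' + y
  d/dx[4x] = 4
  d/dx[4y] = 4·y'
  d/dx[-2] = 0
Adding these up, d/dx[F] = 0 becomes
  (y + 4) + (x + 4)·y' = 0,
so isolating y',
  dy/dx = -(y + 4)/(x + 4) = (-y - 4)/(x + 4)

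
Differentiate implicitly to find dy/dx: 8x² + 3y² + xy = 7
Differentiate the relation implicitly: treat y = y(x) and apply the chain rule, so every y-derivative picks up a y' = dy/dx factor.

With everything moved to the left-hand side, differentiate term by term:
  d/dx[8x^2] = 16x
  d/dx[xy] = x·y' + y
  d/dx[3y^2] = 6y·y'
  d/dx[-7] = 0

Separating the contributions that come from x directly and those that come through y:
  without y':      16x + y
  multiplying y':  x + 6y

so (16x + y) + (x + 6y)·y' = 0, and therefore
  dy/dx = -(16x + y)/(x + 6y) = (-16x - y)/(x + 6y)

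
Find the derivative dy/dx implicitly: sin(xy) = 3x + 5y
Differentiate the relation implicitly: treat y = y(x) and apply the chain rule, so every y-derivative picks up a y' = dy/dx factor.

With everything moved to the left-hand side, differentiate term by term:
  d/dx[-3x] = -3
  d/dx[-5y] = -5·y'
  d/dx[sin(xy)] = (x·y' + y)·cos(xy)

Separating the contributions that come from x directly and those that come through y:
  without y':      y·cos(xy) - 3
  multiplying y':  x·cos(xy) - 5

so (y·cos(xy) - 3) + (x·cos(xy) - 5)·y' = 0, and therefore
  dy/dx = -(y·cos(xy) - 3)/(x·cos(xy) - 5) = (-y·cos(xy) + 3)/(x·cos(xy) - 5)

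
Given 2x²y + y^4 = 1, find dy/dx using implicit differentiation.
Differentiate the relation implicitly: treat y = y(x) and apply the chain rule, so every y-derivative picks up a y' = dy/dx factor.

With everything moved to the left-hand side, differentiate term by term:
  d/dx[2x^2y] = 2x^2·y' + 4xy
  d/dx[y^4] = 4y^3·y'
  d/dx[-1] = 0

Separating the contributions that come from x directly and those that come through y:
  without y':      4xy
  multiplying y':  2x^2 + 4y^3

so (4xy) + (2x^2 + 4y^3)·y' = 0, and therefore
  dy/dx = -(4xy)/(2x^2 + 4y^3) = -2xy/(x^2 + 2y^3)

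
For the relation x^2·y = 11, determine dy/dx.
Apply d/dx to both sides, remembering that y depends on x. Each occurrence of y therefore brings in a y' = dy/dx via the chain rule.

With F(x, y) equal to the left-hand side minus the right, differentiate F term by term:
  d/dx[x^2y] = x^2·y' + 2xy
  d/dx[-11] = 0
Adding these up, d/dx[F] = 0 becomes
  (2xy) + (x^2)·y' = 0,
so isolating y',
  dy/dx = -(2xy)/(x^2) = -2y/x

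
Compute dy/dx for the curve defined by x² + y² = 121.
Differentiate both sides with respect to x, treating y as y(x). By the chain rule, any term containing y contributes a factor of y' = dy/dx when we differentiate it.

Move every term to one side and write the relation as F(x, y) = 0. Term by term,
  d/dx[x^2] = 2x
  d/dx[y^2] = 2y·y'
  d/dx[-121] = 0

The pieces without y' make up ∂F/∂x and the coefficient of y' is ∂F/∂y:
  ∂F/∂x = 2x,
  ∂F/∂y = 2y.

Since d/dx[F] = ∂F/∂x + (∂F/∂y)·y' = 0, solve for y':
  (∂F/∂y)·y' = -∂F/∂x
  dy/dx = -(∂F/∂x)/(∂F/∂y) = -(2x)/(2y) = -x/y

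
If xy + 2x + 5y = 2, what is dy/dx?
Differentiate both sides with respect to x, treating y as y(x). By the chain rule, any term containing y contributes a factor of y' = dy/dx when we differentiate it.

Move every term to one side and write the relation as F(x, y) = 0. Term by term,
  d/dx[xy] = x·y' + y
  d/dx[2x] = 2
  d/dx[5y] = 5·y'
  d/dx[-2] = 0

The pieces without y' make up ∂F/∂x and the coefficient of y' is ∂F/∂y:
  ∂F/∂x = y + 2,
  ∂F/∂y = x + 5.

Since d/dx[F] = ∂F/∂x + (∂F/∂y)·y' = 0, solve for y':
  (∂F/∂y)·y' = -∂F/∂x
  dy/dx = -(∂F/∂x)/(∂F/∂y) = -(y + 2)/(x + 5) = (-y - 2)/(x + 5)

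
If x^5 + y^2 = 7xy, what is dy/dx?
Take d/dx of both sides. Since y is implicitly a function of x, the chain rule attaches a y' = dy/dx factor whenever we differentiate through y.

Set F(x, y) = (left side) − (right side), so the curve is F = 0. Differentiating each term of F:
  d/dx[x^5] = 5x^4
  d/dx[-7xy] = -7x·y' - 7y
  d/dx[y^2] = 2y·y'

Collecting, the y'-free part is the partial derivative in x and the y' coefficient is the partial derivative in y:
  ∂F/∂x = 5x^4 - 7y
  ∂F/∂y = -7x + 2y

so d/dx[F(x, y(x))] = ∂F/∂x + (∂F/∂y)·y' = 0. Rearranging,
  dy/dx = -(∂F/∂x)/(∂F/∂y) = -(5x^4 - 7y)/(-7x + 2y) = (5x^4 - 7y)/(7x - 2y)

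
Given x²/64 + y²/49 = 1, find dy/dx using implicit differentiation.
Differentiate both sides with respect to x, treating y as y(x). By the chain rule, any term containing y contributes a factor of y' = dy/dx when we differentiate it.

Move every term to one side and write the relation as F(x, y) = 0. Term by term,
  d/dx[x^2/64] = x/32
  d/dx[y^2/49] = 2y·y'/49
  d/dx[-1] = 0

The pieces without y' make up ∂F/∂x and the coefficient of y' is ∂F/∂y:
  ∂F/∂x = x/32,
  ∂F/∂y = 2y/49.

Since d/dx[F] = ∂F/∂x + (∂F/∂y)·y' = 0, solve for y':
  (∂F/∂y)·y' = -∂F/∂x
  dy/dx = -(∂F/∂x)/(∂F/∂y) = -(x/32)/(2y/49) = -49x/(64y)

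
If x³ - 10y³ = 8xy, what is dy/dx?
Differentiate the relation implicitly: treat y = y(x) and apply the chain rule, so every y-derivative picks up a y' = dy/dx factor.

With everything moved to the left-hand side, differentiate term by term:
  d/dx[x^3] = 3x^2
  d/dx[-8xy] = -8x·y' - 8y
  d/dx[-10y^3] = -30y^2·y'

Separating the contributions that come from x directly and those that come through y:
  without y':      3x^2 - 8y
  multiplying y':  -8x - 30y^2

so (3x^2 - 8y) + (-8x - 30y^2)·y' = 0, and therefore
  dy/dx = -(3x^2 - 8y)/(-8x - 30y^2) = (3x^2 - 8y)/(2(4x + 15y^2))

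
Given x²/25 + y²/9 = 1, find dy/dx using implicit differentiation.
Differentiate both sides with respect to x, treating y as y(x). By the chain rule, any term containing y contributes a factor of y' = dy/dx when we differentiate it.

Move every term to one side and write the relation as F(x, y) = 0. Term by term,
  d/dx[x^2/25] = 2x/25
  d/dx[y^2/9] = 2y·y'/9
  d/dx[-1] = 0

The pieces without y' make up ∂F/∂x and the coefficient of y' is ∂F/∂y:
  ∂F/∂x = 2x/25,
  ∂F/∂y = 2y/9.

Since d/dx[F] = ∂F/∂x + (∂F/∂y)·y' = 0, solve for y':
  (∂F/∂y)·y' = -∂F/∂x
  dy/dx = -(∂F/∂x)/(∂F/∂y) = -(2x/25)/(2y/9) = -9x/(25y)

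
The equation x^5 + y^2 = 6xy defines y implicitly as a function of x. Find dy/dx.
Differentiate both sides with respect to x, treating y as y(x). By the chain rule, any term containing y contributes a factor of y' = dy/dx when we differentiate it.

Move every term to one side and write the relation as F(x, y) = 0. Term by term,
  d/dx[x^5] = 5x^4
  d/dx[-6xy] = -6x·y' - 6y
  d/dx[y^2] = 2y·y'

The pieces without y' make up ∂F/∂x and the coefficient of y' is ∂F/∂y:
  ∂F/∂x = 5x^4 - 6y,
  ∂F/∂y = -6x + 2y.

Since d/dx[F] = ∂F/∂x + (∂F/∂y)·y' = 0, solve for y':
  (∂F/∂y)·y' = -∂F/∂x
  dy/dx = -(∂F/∂x)/(∂F/∂y) = -(5x^4 - 6y)/(-6x + 2y) = (5x^4 - 6y)/(2(3x - y))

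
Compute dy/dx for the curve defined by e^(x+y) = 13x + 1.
Differentiate the relation implicitly: treat y = y(x) and apply the chain rule, so every y-derivative picks up a y' = dy/dx factor.

With everything moved to the left-hand side, differentiate term by term:
  d/dx[-13x] = -13
  d/dx[e^(x + y)] = (y' + 1)·e^(x + y)
  d/dx[-1] = 0

Separating the contributions that come from x directly and those that come through y:
  without y':      e^(x + y) - 13
  multiplying y':  e^(x + y)

so (e^(x + y) - 13) + (e^(x + y))·y' = 0, and therefore
  dy/dx = -(e^(x + y) - 13)/(e^(x + y)) = 13e^(-x - y) - 1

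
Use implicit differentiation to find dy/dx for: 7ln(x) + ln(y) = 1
Apply d/dx to both sides, remembering that y depends on x. Each occurrence of y therefore brings in a y' = dy/dx via the chain rule.

With F(x, y) equal to the left-hand side minus the right, differentiate F term by term:
  d/dx[7ln(x)] = 7/x
  d/dx[ln(y)] = y'/y
  d/dx[-1] = 0
Adding these up, d/dx[F] = 0 becomes
  (7/x) + (1/y)·y' = 0,
so isolating y',
  dy/dx = -(7/x)/(1/y) = -7y/x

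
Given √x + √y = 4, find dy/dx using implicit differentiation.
Differentiate the relation implicitly: treat y = y(x) and apply the chain rule, so every y-derivative picks up a y' = dy/dx factor.

With everything moved to the left-hand side, differentiate term by term:
  d/dx[√(x)] = 1/(2√(x))
  d/dx[√(y)] = y'/(2√(y))
  d/dx[-4] = 0

Separating the contributions that come from x directly and those that come through y:
  without y':      1/(2√(x))
  multiplying y':  1/(2√(y))

so (1/(2√(x))) + (1/(2√(y)))·y' = 0, and therefore
  dy/dx = -(1/(2√(x)))/(1/(2√(y))) = -√(y)/√(x)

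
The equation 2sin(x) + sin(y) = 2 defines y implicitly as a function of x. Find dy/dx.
Take d/dx of both sides. Since y is implicitly a function of x, the chain rule attaches a y' = dy/dx factor whenever we differentiate through y.

Set F(x, y) = (left side) − (right side), so the curve is F = 0. Differentiating each term of F:
  d/dx[2sin(x)] = 2cos(x)
  d/dx[sin(y)] = y'·cos(y)
  d/dx[-2] = 0

Collecting, the y'-free part is the partial derivative in x and the y' coefficient is the partial derivative in y:
  ∂F/∂x = 2cos(x)
  ∂F/∂y = cos(y)

so d/dx[F(x, y(x))] = ∂F/∂x + (∂F/∂y)·y' = 0. Rearranging,
  dy/dx = -(∂F/∂x)/(∂F/∂y) = -(2cos(x))/(cos(y)) = -2cos(x)/cos(y)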